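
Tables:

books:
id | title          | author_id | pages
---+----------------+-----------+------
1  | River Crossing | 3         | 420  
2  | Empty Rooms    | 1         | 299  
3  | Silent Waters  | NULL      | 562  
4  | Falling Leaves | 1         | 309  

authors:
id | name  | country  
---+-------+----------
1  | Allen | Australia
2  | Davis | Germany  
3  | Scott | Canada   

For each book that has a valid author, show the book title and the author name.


INNER JOIN keeps only books rows whose author_id matches an id in authors. Walk through each book:
  - book 1 (River Crossing): author_id=3 -> matches Scott
  - book 2 (Empty Rooms): author_id=1 -> matches Allen
  - book 3 (Silent Waters): author_id=NULL, no match -> dropped
  - book 4 (Falling Leaves): author_id=1 -> matches Allen
So 1 of 4 rows is dropped.

SQL:
SELECT a.title, b.name AS author
FROM books a
INNER JOIN authors b ON a.author_id = b.id

Result:
title          | author
---------------+-------
River Crossing | Scott 
Empty Rooms    | Allen 
Falling Leaves | Allen 


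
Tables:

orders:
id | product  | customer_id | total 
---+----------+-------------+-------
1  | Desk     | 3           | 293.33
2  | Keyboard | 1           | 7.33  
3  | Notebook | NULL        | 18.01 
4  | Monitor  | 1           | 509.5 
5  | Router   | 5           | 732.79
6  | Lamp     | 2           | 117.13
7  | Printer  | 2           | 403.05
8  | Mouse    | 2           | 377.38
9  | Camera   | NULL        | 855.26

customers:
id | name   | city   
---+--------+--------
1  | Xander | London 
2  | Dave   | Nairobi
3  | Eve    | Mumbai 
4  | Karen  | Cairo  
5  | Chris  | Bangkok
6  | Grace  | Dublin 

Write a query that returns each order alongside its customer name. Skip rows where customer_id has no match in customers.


INNER JOIN keeps only orders rows whose customer_id matches an id in customers. Walk through each order:
  - order 1 (Desk): customer_id=3 -> matches Eve
  - order 2 (Keyboard): customer_id=1 -> matches Xander
  - order 3 (Notebook): customer_id=NULL, no match -> dropped
  - order 4 (Monitor): customer_id=1 -> matches Xander
  - order 5 (Router): customer_id=5 -> matches Chris
  - order 6 (Lamp): customer_id=2 -> matches Dave
  - order 7 (Printer): customer_id=2 -> matches Dave
  - order 8 (Mouse): customer_id=2 -> matches Dave
  - order 9 (Camera): customer_id=NULL, no match -> dropped
So 2 of 9 rows are dropped.

SQL:
SELECT a.product, b.name AS customer
FROM orders a
INNER JOIN customers b ON a.customer_id = b.id

Result:
product  | customer
---------+---------
Desk     | Eve     
Keyboard | Xander  
Monitor  | Xander  
Router   | Chris   
Lamp     | Dave    
Printer  | Dave    
Mouse    | Dave    


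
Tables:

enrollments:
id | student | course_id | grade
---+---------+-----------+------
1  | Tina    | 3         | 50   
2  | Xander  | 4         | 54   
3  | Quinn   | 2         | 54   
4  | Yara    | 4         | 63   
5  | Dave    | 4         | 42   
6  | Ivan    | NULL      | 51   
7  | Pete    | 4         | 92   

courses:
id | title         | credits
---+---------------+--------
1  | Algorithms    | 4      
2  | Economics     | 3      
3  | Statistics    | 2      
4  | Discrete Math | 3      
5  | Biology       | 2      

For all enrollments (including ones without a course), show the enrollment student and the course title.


LEFT JOIN keeps every row from enrollments (the left table); where course_id has no match in courses, the course columns become NULL. Walk through each enrollment:
  - enrollment 1 (Tina): course_id=3 -> matches Statistics
  - enrollment 2 (Xander): course_id=4 -> matches Discrete Math
  - enrollment 3 (Quinn): course_id=2 -> matches Economics
  - enrollment 4 (Yara): course_id=4 -> matches Discrete Math
  - enrollment 5 (Dave): course_id=4 -> matches Discrete Math
  - enrollment 6 (Ivan): course_id=NULL, no match -> kept with NULL
  - enrollment 7 (Pete): course_id=4 -> matches Discrete Math
All 7 rows appear; 1 has NULL course.

SQL:
SELECT a.student, b.title AS course
FROM enrollments a
LEFT JOIN courses b ON a.course_id = b.id

Result:
student | course       
--------+--------------
Tina    | Statistics   
Xander  | Discrete Math
Quinn   | Economics    
Yara    | Discrete Math
Dave    | Discrete Math
Ivan    | NULL         
Pete    | Discrete Math


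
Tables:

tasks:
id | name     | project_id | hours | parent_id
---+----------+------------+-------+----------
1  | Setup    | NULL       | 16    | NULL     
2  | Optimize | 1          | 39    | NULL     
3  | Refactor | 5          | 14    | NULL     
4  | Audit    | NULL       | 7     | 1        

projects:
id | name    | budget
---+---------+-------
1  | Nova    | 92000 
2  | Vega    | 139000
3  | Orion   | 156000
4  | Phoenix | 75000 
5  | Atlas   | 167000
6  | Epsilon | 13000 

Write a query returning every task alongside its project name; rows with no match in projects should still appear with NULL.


LEFT JOIN keeps every row from tasks (the left table); where project_id has no match in projects, the project columns become NULL. Walk through each task:
  - task 1 (Setup): project_id=NULL, no match -> kept with NULL
  - task 2 (Optimize): project_id=1 -> matches Nova
  - task 3 (Refactor): project_id=5 -> matches Atlas
  - task 4 (Audit): project_id=NULL, no match -> kept with NULL
All 4 rows appear; 2 have NULL project.

SQL:
SELECT a.name, b.name AS project
FROM tasks a
LEFT JOIN projects b ON a.project_id = b.id

Result:
name     | project
---------+--------
Setup    | NULL   
Optimize | Nova   
Refactor | Atlas  
Audit    | NULL   


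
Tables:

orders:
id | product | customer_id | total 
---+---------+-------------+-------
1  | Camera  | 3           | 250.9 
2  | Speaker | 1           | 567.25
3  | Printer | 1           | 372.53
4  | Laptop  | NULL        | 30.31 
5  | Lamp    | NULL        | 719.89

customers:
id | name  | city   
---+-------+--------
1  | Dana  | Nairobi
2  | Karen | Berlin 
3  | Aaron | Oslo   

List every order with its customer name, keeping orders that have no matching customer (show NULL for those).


LEFT JOIN keeps every row from orders (the left table); where customer_id has no match in customers, the customer columns become NULL. Walk through each order:
  - order 1 (Camera): customer_id=3 -> matches Aaron
  - order 2 (Speaker): customer_id=1 -> matches Dana
  - order 3 (Printer): customer_id=1 -> matches Dana
  - order 4 (Laptop): customer_id=NULL, no match -> kept with NULL
  - order 5 (Lamp): customer_id=NULL, no match -> kept with NULL
All 5 rows appear; 2 have NULL customer.

SQL:
SELECT a.product, b.name AS customer
FROM orders a
LEFT JOIN customers b ON a.customer_id = b.id

Result:
product | customer
--------+---------
Camera  | Aaron   
Speaker | Dana    
Printer | Dana    
Laptop  | NULL    
Lamp    | NULL    


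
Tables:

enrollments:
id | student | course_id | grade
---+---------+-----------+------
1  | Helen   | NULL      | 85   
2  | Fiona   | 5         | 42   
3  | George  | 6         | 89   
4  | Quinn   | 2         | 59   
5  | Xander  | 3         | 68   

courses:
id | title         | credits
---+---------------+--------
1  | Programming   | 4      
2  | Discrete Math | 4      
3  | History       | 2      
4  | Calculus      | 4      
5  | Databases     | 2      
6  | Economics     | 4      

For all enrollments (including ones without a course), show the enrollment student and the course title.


LEFT JOIN keeps every row from enrollments (the left table); where course_id has no match in courses, the course columns become NULL. Walk through each enrollment:
  - enrollment 1 (Helen): course_id=NULL, no match -> kept with NULL
  - enrollment 2 (Fiona): course_id=5 -> matches Databases
  - enrollment 3 (George): course_id=6 -> matches Economics
  - enrollment 4 (Quinn): course_id=2 -> matches Discrete Math
  - enrollment 5 (Xander): course_id=3 -> matches History
All 5 rows appear; 1 has NULL course.

SQL:
SELECT a.student, b.title AS course
FROM enrollments a
LEFT JOIN courses b ON a.course_id = b.id

Result:
student | course       
--------+--------------
Helen   | NULL         
Fiona   | Databases    
George  | Economics    
Quinn   | Discrete Math
Xander  | History      


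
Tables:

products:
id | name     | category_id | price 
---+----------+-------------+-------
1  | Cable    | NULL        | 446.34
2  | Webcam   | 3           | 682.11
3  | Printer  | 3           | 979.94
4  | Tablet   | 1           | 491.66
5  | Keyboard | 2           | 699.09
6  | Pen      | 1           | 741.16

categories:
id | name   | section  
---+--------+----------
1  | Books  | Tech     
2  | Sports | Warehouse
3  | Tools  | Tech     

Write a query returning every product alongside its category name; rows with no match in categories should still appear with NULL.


LEFT JOIN keeps every row from products (the left table); where category_id has no match in categories, the category columns become NULL. Walk through each product:
  - product 1 (Cable): category_id=NULL, no match -> kept with NULL
  - product 2 (Webcam): category_id=3 -> matches Tools
  - product 3 (Printer): category_id=3 -> matches Tools
  - product 4 (Tablet): category_id=1 -> matches Books
  - product 5 (Keyboard): category_id=2 -> matches Sports
  - product 6 (Pen): category_id=1 -> matches Books
All 6 rows appear; 1 has NULL category.

SQL:
SELECT a.name, b.name AS category
FROM products a
LEFT JOIN categories b ON a.category_id = b.id

Result:
name     | category
---------+---------
Cable    | NULL    
Webcam   | Tools   
Printer  | Tools   
Tablet   | Books   
Keyboard | Sports  
Pen      | Books   


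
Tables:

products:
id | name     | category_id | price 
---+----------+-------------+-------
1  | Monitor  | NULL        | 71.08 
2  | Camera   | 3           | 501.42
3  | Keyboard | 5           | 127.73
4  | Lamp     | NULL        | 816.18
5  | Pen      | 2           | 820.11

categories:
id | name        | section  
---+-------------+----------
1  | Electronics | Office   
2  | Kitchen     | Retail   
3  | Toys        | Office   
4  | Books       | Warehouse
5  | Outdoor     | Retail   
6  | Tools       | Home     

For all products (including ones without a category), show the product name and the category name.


LEFT JOIN keeps every row from products (the left table); where category_id has no match in categories, the category columns become NULL. Walk through each product:
  - product 1 (Monitor): category_id=NULL, no match -> kept with NULL
  - product 2 (Camera): category_id=3 -> matches Toys
  - product 3 (Keyboard): category_id=5 -> matches Outdoor
  - product 4 (Lamp): category_id=NULL, no match -> kept with NULL
  - product 5 (Pen): category_id=2 -> matches Kitchen
All 5 rows appear; 2 have NULL category.

SQL:
SELECT a.name, b.name AS category
FROM products a
LEFT JOIN categories b ON a.category_id = b.id

Result:
name     | category
---------+---------
Monitor  | NULL    
Camera   | Toys    
Keyboard | Outdoor 
Lamp     | NULL    
Pen      | Kitchen 


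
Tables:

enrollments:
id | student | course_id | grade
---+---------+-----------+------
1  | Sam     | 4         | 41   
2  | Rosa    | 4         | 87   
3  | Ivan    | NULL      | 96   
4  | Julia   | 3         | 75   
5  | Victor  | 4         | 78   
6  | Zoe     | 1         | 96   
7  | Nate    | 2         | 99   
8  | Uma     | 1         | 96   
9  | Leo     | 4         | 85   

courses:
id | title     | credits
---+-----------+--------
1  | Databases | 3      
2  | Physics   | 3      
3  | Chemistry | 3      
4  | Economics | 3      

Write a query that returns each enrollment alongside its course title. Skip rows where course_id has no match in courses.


INNER JOIN keeps only enrollments rows whose course_id matches an id in courses. Walk through each enrollment:
  - enrollment 1 (Sam): course_id=4 -> matches Economics
  - enrollment 2 (Rosa): course_id=4 -> matches Economics
  - enrollment 3 (Ivan): course_id=NULL, no match -> dropped
  - enrollment 4 (Julia): course_id=3 -> matches Chemistry
  - enrollment 5 (Victor): course_id=4 -> matches Economics
  - enrollment 6 (Zoe): course_id=1 -> matches Databases
  - enrollment 7 (Nate): course_id=2 -> matches Physics
  - enrollment 8 (Uma): course_id=1 -> matches Databases
  - enrollment 9 (Leo): course_id=4 -> matches Economics
So 1 of 9 rows is dropped.

SQL:
SELECT a.student, b.title AS course
FROM enrollments a
INNER JOIN courses b ON a.course_id = b.id

Result:
student | course   
--------+----------
Sam     | Economics
Rosa    | Economics
Julia   | Chemistry
Victor  | Economics
Zoe     | Databases
Nate    | Physics  
Uma     | Databases
Leo     | Economics


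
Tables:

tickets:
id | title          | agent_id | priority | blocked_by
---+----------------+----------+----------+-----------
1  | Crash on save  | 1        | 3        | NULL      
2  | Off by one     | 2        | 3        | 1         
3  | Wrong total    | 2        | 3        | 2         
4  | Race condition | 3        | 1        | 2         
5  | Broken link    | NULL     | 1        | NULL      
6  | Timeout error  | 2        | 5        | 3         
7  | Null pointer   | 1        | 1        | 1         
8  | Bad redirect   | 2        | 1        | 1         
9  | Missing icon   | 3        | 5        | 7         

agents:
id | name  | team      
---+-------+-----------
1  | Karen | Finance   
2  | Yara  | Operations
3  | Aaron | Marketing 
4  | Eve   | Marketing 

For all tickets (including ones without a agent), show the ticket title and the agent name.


LEFT JOIN keeps every row from tickets (the left table); where agent_id has no match in agents, the agent columns become NULL. Walk through each ticket:
  - ticket 1 (Crash on save): agent_id=1 -> matches Karen
  - ticket 2 (Off by one): agent_id=2 -> matches Yara
  - ticket 3 (Wrong total): agent_id=2 -> matches Yara
  - ticket 4 (Race condition): agent_id=3 -> matches Aaron
  - ticket 5 (Broken link): agent_id=NULL, no match -> kept with NULL
  - ticket 6 (Timeout error): agent_id=2 -> matches Yara
  - ticket 7 (Null pointer): agent_id=1 -> matches Karen
  - ticket 8 (Bad redirect): agent_id=2 -> matches Yara
  - ticket 9 (Missing icon): agent_id=3 -> matches Aaron
All 9 rows appear; 1 has NULL agent.

SQL:
SELECT a.title, b.name AS agent
FROM tickets a
LEFT JOIN agents b ON a.agent_id = b.id

Result:
title          | agent
---------------+------
Crash on save  | Karen
Off by one     | Yara 
Wrong total    | Yara 
Race condition | Aaron
Broken link    | NULL 
Timeout error  | Yara 
Null pointer   | Karen
Bad redirect   | Yara 
Missing icon   | Aaron


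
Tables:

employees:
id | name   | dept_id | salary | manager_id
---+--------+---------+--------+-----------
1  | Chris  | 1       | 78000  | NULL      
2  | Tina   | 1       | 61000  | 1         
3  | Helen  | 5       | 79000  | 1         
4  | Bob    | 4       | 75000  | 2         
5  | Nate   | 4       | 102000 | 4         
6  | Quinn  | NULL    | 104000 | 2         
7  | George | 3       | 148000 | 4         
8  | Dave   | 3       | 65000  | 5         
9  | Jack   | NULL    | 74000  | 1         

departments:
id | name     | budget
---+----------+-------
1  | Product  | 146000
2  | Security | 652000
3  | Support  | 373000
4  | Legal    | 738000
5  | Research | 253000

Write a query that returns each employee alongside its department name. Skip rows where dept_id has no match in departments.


INNER JOIN keeps only employees rows whose dept_id matches an id in departments. Walk through each employee:
  - employee 1 (Chris): dept_id=1 -> matches Product
  - employee 2 (Tina): dept_id=1 -> matches Product
  - employee 3 (Helen): dept_id=5 -> matches Research
  - employee 4 (Bob): dept_id=4 -> matches Legal
  - employee 5 (Nate): dept_id=4 -> matches Legal
  - employee 6 (Quinn): dept_id=NULL, no match -> dropped
  - employee 7 (George): dept_id=3 -> matches Support
  - employee 8 (Dave): dept_id=3 -> matches Support
  - employee 9 (Jack): dept_id=NULL, no match -> dropped
So 2 of 9 rows are dropped.

SQL:
SELECT a.name, b.name AS department
FROM employees a
INNER JOIN departments b ON a.dept_id = b.id

Result:
name   | department
-------+-----------
Chris  | Product   
Tina   | Product   
Helen  | Research  
Bob    | Legal     
Nate   | Legal     
George | Support   
Dave   | Support   


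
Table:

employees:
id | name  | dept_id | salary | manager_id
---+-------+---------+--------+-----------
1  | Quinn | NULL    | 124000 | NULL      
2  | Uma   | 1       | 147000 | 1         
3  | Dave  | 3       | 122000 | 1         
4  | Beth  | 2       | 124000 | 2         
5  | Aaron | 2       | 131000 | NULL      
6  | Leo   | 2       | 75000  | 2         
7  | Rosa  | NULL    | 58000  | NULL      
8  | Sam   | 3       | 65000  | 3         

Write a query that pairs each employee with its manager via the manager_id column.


This is a self-join: employees is joined to a second copy of itself, matching each row's manager_id to another row's id. Use LEFT JOIN so rows with manager_id=NULL are kept.
  - employee 1 (Quinn): manager_id=NULL -> NULL
  - employee 2 (Uma): manager_id=1 -> Quinn
  - employee 3 (Dave): manager_id=1 -> Quinn
  - employee 4 (Beth): manager_id=2 -> Uma
  - employee 5 (Aaron): manager_id=NULL -> NULL
  - employee 6 (Leo): manager_id=2 -> Uma
  - employee 7 (Rosa): manager_id=NULL -> NULL
  - employee 8 (Sam): manager_id=3 -> Dave

SQL:
SELECT a.name AS item, b.name AS manager
FROM employees a
LEFT JOIN employees b ON a.manager_id = b.id

Result:
item  | manager
------+--------
Quinn | NULL   
Uma   | Quinn  
Dave  | Quinn  
Beth  | Uma    
Aaron | NULL   
Leo   | Uma    
Rosa  | NULL   
Sam   | Dave   


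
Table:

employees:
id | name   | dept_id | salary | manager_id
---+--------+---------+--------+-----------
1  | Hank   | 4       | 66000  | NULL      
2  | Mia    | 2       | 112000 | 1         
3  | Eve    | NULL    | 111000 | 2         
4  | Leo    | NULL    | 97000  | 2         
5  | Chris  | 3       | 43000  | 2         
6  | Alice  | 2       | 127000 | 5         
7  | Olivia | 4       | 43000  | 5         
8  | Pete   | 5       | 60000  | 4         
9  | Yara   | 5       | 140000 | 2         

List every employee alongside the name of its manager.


This is a self-join: employees is joined to a second copy of itself, matching each row's manager_id to another row's id. Use LEFT JOIN so rows with manager_id=NULL are kept.
  - employee 1 (Hank): manager_id=NULL -> NULL
  - employee 2 (Mia): manager_id=1 -> Hank
  - employee 3 (Eve): manager_id=2 -> Mia
  - employee 4 (Leo): manager_id=2 -> Mia
  - employee 5 (Chris): manager_id=2 -> Mia
  - employee 6 (Alice): manager_id=5 -> Chris
  - employee 7 (Olivia): manager_id=5 -> Chris
  - employee 8 (Pete): manager_id=4 -> Leo
  - employee 9 (Yara): manager_id=2 -> Mia

SQL:
SELECT a.name AS item, b.name AS manager
FROM employees a
LEFT JOIN employees b ON a.manager_id = b.id

Result:
item   | manager
-------+--------
Hank   | NULL   
Mia    | Hank   
Eve    | Mia    
Leo    | Mia    
Chris  | Mia    
Alice  | Chris  
Olivia | Chris  
Pete   | Leo    
Yara   | Mia    


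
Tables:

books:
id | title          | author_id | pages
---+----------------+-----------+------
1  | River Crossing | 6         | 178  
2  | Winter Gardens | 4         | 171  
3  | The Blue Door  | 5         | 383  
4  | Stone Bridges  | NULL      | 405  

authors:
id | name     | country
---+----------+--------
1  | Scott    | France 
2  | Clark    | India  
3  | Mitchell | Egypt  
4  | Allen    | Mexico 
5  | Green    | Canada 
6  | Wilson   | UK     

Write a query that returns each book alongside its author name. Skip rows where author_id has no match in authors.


INNER JOIN keeps only books rows whose author_id matches an id in authors. Walk through each book:
  - book 1 (River Crossing): author_id=6 -> matches Wilson
  - book 2 (Winter Gardens): author_id=4 -> matches Allen
  - book 3 (The Blue Door): author_id=5 -> matches Green
  - book 4 (Stone Bridges): author_id=NULL, no match -> dropped
So 1 of 4 rows is dropped.

SQL:
SELECT a.title, b.name AS author
FROM books a
INNER JOIN authors b ON a.author_id = b.id

Result:
title          | author
---------------+-------
River Crossing | Wilson
Winter Gardens | Allen 
The Blue Door  | Green 


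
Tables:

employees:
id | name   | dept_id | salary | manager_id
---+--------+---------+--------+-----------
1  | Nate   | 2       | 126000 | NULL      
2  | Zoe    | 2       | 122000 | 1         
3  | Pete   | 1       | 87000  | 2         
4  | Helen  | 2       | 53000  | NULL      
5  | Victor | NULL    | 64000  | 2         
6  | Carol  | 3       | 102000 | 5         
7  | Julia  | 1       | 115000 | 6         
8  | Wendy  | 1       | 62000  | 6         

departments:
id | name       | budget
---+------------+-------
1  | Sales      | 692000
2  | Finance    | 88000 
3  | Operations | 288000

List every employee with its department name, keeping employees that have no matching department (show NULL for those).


LEFT JOIN keeps every row from employees (the left table); where dept_id has no match in departments, the department columns become NULL. Walk through each employee:
  - employee 1 (Nate): dept_id=2 -> matches Finance
  - employee 2 (Zoe): dept_id=2 -> matches Finance
  - employee 3 (Pete): dept_id=1 -> matches Sales
  - employee 4 (Helen): dept_id=2 -> matches Finance
  - employee 5 (Victor): dept_id=NULL, no match -> kept with NULL
  - employee 6 (Carol): dept_id=3 -> matches Operations
  - employee 7 (Julia): dept_id=1 -> matches Sales
  - employee 8 (Wendy): dept_id=1 -> matches Sales
All 8 rows appear; 1 has NULL department.

SQL:
SELECT a.name, b.name AS department
FROM employees a
LEFT JOIN departments b ON a.dept_id = b.id

Result:
name   | department
-------+-----------
Nate   | Finance   
Zoe    | Finance   
Pete   | Sales     
Helen  | Finance   
Victor | NULL      
Carol  | Operations
Julia  | Sales     
Wendy  | Sales     


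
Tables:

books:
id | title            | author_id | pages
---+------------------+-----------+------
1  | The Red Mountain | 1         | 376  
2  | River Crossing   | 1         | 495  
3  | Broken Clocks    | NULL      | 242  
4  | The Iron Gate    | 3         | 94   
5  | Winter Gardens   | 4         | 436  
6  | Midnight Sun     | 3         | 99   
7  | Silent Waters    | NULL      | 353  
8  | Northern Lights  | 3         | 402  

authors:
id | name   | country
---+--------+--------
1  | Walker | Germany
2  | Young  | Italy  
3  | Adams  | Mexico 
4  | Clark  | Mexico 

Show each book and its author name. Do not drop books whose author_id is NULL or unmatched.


LEFT JOIN keeps every row from books (the left table); where author_id has no match in authors, the author columns become NULL. Walk through each book:
  - book 1 (The Red Mountain): author_id=1 -> matches Walker
  - book 2 (River Crossing): author_id=1 -> matches Walker
  - book 3 (Broken Clocks): author_id=NULL, no match -> kept with NULL
  - book 4 (The Iron Gate): author_id=3 -> matches Adams
  - book 5 (Winter Gardens): author_id=4 -> matches Clark
  - book 6 (Midnight Sun): author_id=3 -> matches Adams
  - book 7 (Silent Waters): author_id=NULL, no match -> kept with NULL
  - book 8 (Northern Lights): author_id=3 -> matches Adams
All 8 rows appear; 2 have NULL author.

SQL:
SELECT a.title, b.name AS author
FROM books a
LEFT JOIN authors b ON a.author_id = b.id

Result:
title            | author
-----------------+-------
The Red Mountain | Walker
River Crossing   | Walker
Broken Clocks    | NULL  
The Iron Gate    | Adams 
Winter Gardens   | Clark 
Midnight Sun     | Adams 
Silent Waters    | NULL  
Northern Lights  | Adams 


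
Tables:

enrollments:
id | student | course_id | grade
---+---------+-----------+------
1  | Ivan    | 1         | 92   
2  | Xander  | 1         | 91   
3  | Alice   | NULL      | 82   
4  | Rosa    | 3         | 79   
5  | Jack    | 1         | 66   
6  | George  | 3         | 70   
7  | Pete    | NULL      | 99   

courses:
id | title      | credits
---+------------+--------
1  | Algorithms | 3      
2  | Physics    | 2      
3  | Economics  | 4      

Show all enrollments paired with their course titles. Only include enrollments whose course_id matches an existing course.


INNER JOIN keeps only enrollments rows whose course_id matches an id in courses. Walk through each enrollment:
  - enrollment 1 (Ivan): course_id=1 -> matches Algorithms
  - enrollment 2 (Xander): course_id=1 -> matches Algorithms
  - enrollment 3 (Alice): course_id=NULL, no match -> dropped
  - enrollment 4 (Rosa): course_id=3 -> matches Economics
  - enrollment 5 (Jack): course_id=1 -> matches Algorithms
  - enrollment 6 (George): course_id=3 -> matches Economics
  - enrollment 7 (Pete): course_id=NULL, no match -> dropped
So 2 of 7 rows are dropped.

SQL:
SELECT a.student, b.title AS course
FROM enrollments a
INNER JOIN courses b ON a.course_id = b.id

Result:
student | course    
--------+-----------
Ivan    | Algorithms
Xander  | Algorithms
Rosa    | Economics 
Jack    | Algorithms
George  | Economics 


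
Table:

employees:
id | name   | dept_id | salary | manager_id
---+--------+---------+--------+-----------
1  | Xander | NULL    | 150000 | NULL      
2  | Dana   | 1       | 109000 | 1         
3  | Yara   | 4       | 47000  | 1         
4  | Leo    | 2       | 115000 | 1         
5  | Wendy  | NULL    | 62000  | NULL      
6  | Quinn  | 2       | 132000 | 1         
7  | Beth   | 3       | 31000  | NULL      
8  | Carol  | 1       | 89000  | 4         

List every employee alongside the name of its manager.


This is a self-join: employees is joined to a second copy of itself, matching each row's manager_id to another row's id. Use LEFT JOIN so rows with manager_id=NULL are kept.
  - employee 1 (Xander): manager_id=NULL -> NULL
  - employee 2 (Dana): manager_id=1 -> Xander
  - employee 3 (Yara): manager_id=1 -> Xander
  - employee 4 (Leo): manager_id=1 -> Xander
  - employee 5 (Wendy): manager_id=NULL -> NULL
  - employee 6 (Quinn): manager_id=1 -> Xander
  - employee 7 (Beth): manager_id=NULL -> NULL
  - employee 8 (Carol): manager_id=4 -> Leo

SQL:
SELECT a.name AS item, b.name AS manager
FROM employees a
LEFT JOIN employees b ON a.manager_id = b.id

Result:
item   | manager
-------+--------
Xander | NULL   
Dana   | Xander 
Yara   | Xander 
Leo    | Xander 
Wendy  | NULL   
Quinn  | Xander 
Beth   | NULL   
Carol  | Leo    


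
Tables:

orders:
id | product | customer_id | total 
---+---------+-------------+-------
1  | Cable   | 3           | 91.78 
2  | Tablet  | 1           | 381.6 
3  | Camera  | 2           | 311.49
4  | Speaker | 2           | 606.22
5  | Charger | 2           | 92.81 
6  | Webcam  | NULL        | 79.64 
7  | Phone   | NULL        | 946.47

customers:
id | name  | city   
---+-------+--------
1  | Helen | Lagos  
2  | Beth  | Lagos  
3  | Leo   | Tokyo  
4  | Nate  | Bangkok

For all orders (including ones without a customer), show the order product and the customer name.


LEFT JOIN keeps every row from orders (the left table); where customer_id has no match in customers, the customer columns become NULL. Walk through each order:
  - order 1 (Cable): customer_id=3 -> matches Leo
  - order 2 (Tablet): customer_id=1 -> matches Helen
  - order 3 (Camera): customer_id=2 -> matches Beth
  - order 4 (Speaker): customer_id=2 -> matches Beth
  - order 5 (Charger): customer_id=2 -> matches Beth
  - order 6 (Webcam): customer_id=NULL, no match -> kept with NULL
  - order 7 (Phone): customer_id=NULL, no match -> kept with NULL
All 7 rows appear; 2 have NULL customer.

SQL:
SELECT a.product, b.name AS customer
FROM orders a
LEFT JOIN customers b ON a.customer_id = b.id

Result:
product | customer
--------+---------
Cable   | Leo     
Tablet  | Helen   
Camera  | Beth    
Speaker | Beth    
Charger | Beth    
Webcam  | NULL    
Phone   | NULL    


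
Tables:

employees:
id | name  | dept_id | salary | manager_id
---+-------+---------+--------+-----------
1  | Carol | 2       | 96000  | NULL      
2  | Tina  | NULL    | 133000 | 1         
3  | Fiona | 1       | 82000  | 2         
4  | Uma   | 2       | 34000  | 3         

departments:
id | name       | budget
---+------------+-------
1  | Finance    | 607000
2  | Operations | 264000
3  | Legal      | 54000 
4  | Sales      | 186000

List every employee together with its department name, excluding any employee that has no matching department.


INNER JOIN keeps only employees rows whose dept_id matches an id in departments. Walk through each employee:
  - employee 1 (Carol): dept_id=2 -> matches Operations
  - employee 2 (Tina): dept_id=NULL, no match -> dropped
  - employee 3 (Fiona): dept_id=1 -> matches Finance
  - employee 4 (Uma): dept_id=2 -> matches Operations
So 1 of 4 rows is dropped.

SQL:
SELECT a.name, b.name AS department
FROM employees a
INNER JOIN departments b ON a.dept_id = b.id

Result:
name  | department
------+-----------
Carol | Operations
Fiona | Finance   
Uma   | Operations


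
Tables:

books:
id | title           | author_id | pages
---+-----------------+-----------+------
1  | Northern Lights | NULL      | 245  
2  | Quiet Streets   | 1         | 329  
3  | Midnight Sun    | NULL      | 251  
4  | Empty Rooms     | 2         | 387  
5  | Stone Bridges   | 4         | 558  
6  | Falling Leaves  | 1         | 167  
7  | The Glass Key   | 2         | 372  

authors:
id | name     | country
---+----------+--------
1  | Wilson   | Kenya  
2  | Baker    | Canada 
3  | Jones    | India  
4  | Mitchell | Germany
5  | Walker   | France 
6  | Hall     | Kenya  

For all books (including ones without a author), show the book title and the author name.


LEFT JOIN keeps every row from books (the left table); where author_id has no match in authors, the author columns become NULL. Walk through each book:
  - book 1 (Northern Lights): author_id=NULL, no match -> kept with NULL
  - book 2 (Quiet Streets): author_id=1 -> matches Wilson
  - book 3 (Midnight Sun): author_id=NULL, no match -> kept with NULL
  - book 4 (Empty Rooms): author_id=2 -> matches Baker
  - book 5 (Stone Bridges): author_id=4 -> matches Mitchell
  - book 6 (Falling Leaves): author_id=1 -> matches Wilson
  - book 7 (The Glass Key): author_id=2 -> matches Baker
All 7 rows appear; 2 have NULL author.

SQL:
SELECT a.title, b.name AS author
FROM books a
LEFT JOIN authors b ON a.author_id = b.id

Result:
title           | author  
----------------+---------
Northern Lights | NULL    
Quiet Streets   | Wilson  
Midnight Sun    | NULL    
Empty Rooms     | Baker   
Stone Bridges   | Mitchell
Falling Leaves  | Wilson  
The Glass Key   | Baker   


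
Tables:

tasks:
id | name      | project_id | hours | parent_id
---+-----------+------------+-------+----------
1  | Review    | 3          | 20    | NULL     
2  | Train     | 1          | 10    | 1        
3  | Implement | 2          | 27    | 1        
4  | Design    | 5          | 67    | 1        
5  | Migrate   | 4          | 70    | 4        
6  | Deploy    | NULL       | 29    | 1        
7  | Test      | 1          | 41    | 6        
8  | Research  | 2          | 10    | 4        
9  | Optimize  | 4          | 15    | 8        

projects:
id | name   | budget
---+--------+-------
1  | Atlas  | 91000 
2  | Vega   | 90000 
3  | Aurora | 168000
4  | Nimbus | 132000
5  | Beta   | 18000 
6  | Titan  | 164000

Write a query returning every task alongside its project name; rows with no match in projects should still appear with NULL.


LEFT JOIN keeps every row from tasks (the left table); where project_id has no match in projects, the project columns become NULL. Walk through each task:
  - task 1 (Review): project_id=3 -> matches Aurora
  - task 2 (Train): project_id=1 -> matches Atlas
  - task 3 (Implement): project_id=2 -> matches Vega
  - task 4 (Design): project_id=5 -> matches Beta
  - task 5 (Migrate): project_id=4 -> matches Nimbus
  - task 6 (Deploy): project_id=NULL, no match -> kept with NULL
  - task 7 (Test): project_id=1 -> matches Atlas
  - task 8 (Research): project_id=2 -> matches Vega
  - task 9 (Optimize): project_id=4 -> matches Nimbus
All 9 rows appear; 1 has NULL project.

SQL:
SELECT a.name, b.name AS project
FROM tasks a
LEFT JOIN projects b ON a.project_id = b.id

Result:
name      | project
----------+--------
Review    | Aurora 
Train     | Atlas  
Implement | Vega   
Design    | Beta   
Migrate   | Nimbus 
Deploy    | NULL   
Test      | Atlas  
Research  | Vega   
Optimize  | Nimbus 


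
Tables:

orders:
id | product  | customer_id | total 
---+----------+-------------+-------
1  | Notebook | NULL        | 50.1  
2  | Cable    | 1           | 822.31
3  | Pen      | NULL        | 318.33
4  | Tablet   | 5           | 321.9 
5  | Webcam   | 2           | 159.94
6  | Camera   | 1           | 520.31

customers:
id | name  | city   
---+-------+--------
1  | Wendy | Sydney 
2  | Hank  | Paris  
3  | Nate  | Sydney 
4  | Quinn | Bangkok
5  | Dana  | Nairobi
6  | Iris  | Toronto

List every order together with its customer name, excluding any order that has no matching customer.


INNER JOIN keeps only orders rows whose customer_id matches an id in customers. Walk through each order:
  - order 1 (Notebook): customer_id=NULL, no match -> dropped
  - order 2 (Cable): customer_id=1 -> matches Wendy
  - order 3 (Pen): customer_id=NULL, no match -> dropped
  - order 4 (Tablet): customer_id=5 -> matches Dana
  - order 5 (Webcam): customer_id=2 -> matches Hank
  - order 6 (Camera): customer_id=1 -> matches Wendy
So 2 of 6 rows are dropped.

SQL:
SELECT a.product, b.name AS customer
FROM orders a
INNER JOIN customers b ON a.customer_id = b.id

Result:
product | customer
--------+---------
Cable   | Wendy   
Tablet  | Dana    
Webcam  | Hank    
Camera  | Wendy   


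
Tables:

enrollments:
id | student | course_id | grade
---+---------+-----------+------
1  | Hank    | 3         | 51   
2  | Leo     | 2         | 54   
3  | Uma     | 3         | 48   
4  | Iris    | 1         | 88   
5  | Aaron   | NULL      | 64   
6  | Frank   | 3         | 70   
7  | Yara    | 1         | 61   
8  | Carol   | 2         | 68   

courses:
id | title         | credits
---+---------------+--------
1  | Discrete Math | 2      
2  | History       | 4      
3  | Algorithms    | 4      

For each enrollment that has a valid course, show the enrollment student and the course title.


INNER JOIN keeps only enrollments rows whose course_id matches an id in courses. Walk through each enrollment:
  - enrollment 1 (Hank): course_id=3 -> matches Algorithms
  - enrollment 2 (Leo): course_id=2 -> matches History
  - enrollment 3 (Uma): course_id=3 -> matches Algorithms
  - enrollment 4 (Iris): course_id=1 -> matches Discrete Math
  - enrollment 5 (Aaron): course_id=NULL, no match -> dropped
  - enrollment 6 (Frank): course_id=3 -> matches Algorithms
  - enrollment 7 (Yara): course_id=1 -> matches Discrete Math
  - enrollment 8 (Carol): course_id=2 -> matches History
So 1 of 8 rows is dropped.

SQL:
SELECT a.student, b.title AS course
FROM enrollments a
INNER JOIN courses b ON a.course_id = b.id

Result:
student | course       
--------+--------------
Hank    | Algorithms   
Leo     | History      
Uma     | Algorithms   
Iris    | Discrete Math
Frank   | Algorithms   
Yara    | Discrete Math
Carol   | History      


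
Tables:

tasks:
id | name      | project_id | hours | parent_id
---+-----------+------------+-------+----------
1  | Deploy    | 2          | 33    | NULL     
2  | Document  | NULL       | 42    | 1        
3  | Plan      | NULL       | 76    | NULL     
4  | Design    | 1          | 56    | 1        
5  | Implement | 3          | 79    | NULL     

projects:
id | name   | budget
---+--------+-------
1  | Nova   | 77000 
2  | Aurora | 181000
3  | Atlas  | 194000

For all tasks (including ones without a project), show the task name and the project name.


LEFT JOIN keeps every row from tasks (the left table); where project_id has no match in projects, the project columns become NULL. Walk through each task:
  - task 1 (Deploy): project_id=2 -> matches Aurora
  - task 2 (Document): project_id=NULL, no match -> kept with NULL
  - task 3 (Plan): project_id=NULL, no match -> kept with NULL
  - task 4 (Design): project_id=1 -> matches Nova
  - task 5 (Implement): project_id=3 -> matches Atlas
All 5 rows appear; 2 have NULL project.

SQL:
SELECT a.name, b.name AS project
FROM tasks a
LEFT JOIN projects b ON a.project_id = b.id

Result:
name      | project
----------+--------
Deploy    | Aurora 
Document  | NULL   
Plan      | NULL   
Design    | Nova   
Implement | Atlas  


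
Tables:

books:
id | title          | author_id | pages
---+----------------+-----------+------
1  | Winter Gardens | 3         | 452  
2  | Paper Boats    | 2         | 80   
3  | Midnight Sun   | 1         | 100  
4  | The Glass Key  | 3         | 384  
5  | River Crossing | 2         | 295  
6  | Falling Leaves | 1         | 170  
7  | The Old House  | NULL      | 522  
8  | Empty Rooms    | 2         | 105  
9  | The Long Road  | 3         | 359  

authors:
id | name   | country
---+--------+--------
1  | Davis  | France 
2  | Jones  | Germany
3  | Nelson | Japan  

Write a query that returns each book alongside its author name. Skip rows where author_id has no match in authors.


INNER JOIN keeps only books rows whose author_id matches an id in authors. Walk through each book:
  - book 1 (Winter Gardens): author_id=3 -> matches Nelson
  - book 2 (Paper Boats): author_id=2 -> matches Jones
  - book 3 (Midnight Sun): author_id=1 -> matches Davis
  - book 4 (The Glass Key): author_id=3 -> matches Nelson
  - book 5 (River Crossing): author_id=2 -> matches Jones
  - book 6 (Falling Leaves): author_id=1 -> matches Davis
  - book 7 (The Old House): author_id=NULL, no match -> dropped
  - book 8 (Empty Rooms): author_id=2 -> matches Jones
  - book 9 (The Long Road): author_id=3 -> matches Nelson
So 1 of 9 rows is dropped.

SQL:
SELECT a.title, b.name AS author
FROM books a
INNER JOIN authors b ON a.author_id = b.id

Result:
title          | author
---------------+-------
Winter Gardens | Nelson
Paper Boats    | Jones 
Midnight Sun   | Davis 
The Glass Key  | Nelson
River Crossing | Jones 
Falling Leaves | Davis 
Empty Rooms    | Jones 
The Long Road  | Nelson


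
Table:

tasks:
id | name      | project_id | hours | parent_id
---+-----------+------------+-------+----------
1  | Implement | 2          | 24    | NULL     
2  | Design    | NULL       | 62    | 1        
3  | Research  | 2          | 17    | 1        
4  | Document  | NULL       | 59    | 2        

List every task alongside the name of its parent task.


This is a self-join: tasks is joined to a second copy of itself, matching each row's parent_id to another row's id. Use LEFT JOIN so rows with parent_id=NULL are kept.
  - task 1 (Implement): parent_id=NULL -> NULL
  - task 2 (Design): parent_id=1 -> Implement
  - task 3 (Research): parent_id=1 -> Implement
  - task 4 (Document): parent_id=2 -> Design

SQL:
SELECT a.name AS item, b.name AS parent
FROM tasks a
LEFT JOIN tasks b ON a.parent_id = b.id

Result:
item      | parent   
----------+----------
Implement | NULL     
Design    | Implement
Research  | Implement
Document  | Design   


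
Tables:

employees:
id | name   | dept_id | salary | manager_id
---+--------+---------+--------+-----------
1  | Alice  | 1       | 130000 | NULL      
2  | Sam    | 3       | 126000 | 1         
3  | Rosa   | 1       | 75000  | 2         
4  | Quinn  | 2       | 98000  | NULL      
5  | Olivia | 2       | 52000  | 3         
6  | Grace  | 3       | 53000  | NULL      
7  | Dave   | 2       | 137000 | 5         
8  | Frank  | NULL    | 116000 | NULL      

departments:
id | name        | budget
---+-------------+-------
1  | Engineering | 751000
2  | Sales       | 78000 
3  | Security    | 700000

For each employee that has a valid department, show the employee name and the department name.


INNER JOIN keeps only employees rows whose dept_id matches an id in departments. Walk through each employee:
  - employee 1 (Alice): dept_id=1 -> matches Engineering
  - employee 2 (Sam): dept_id=3 -> matches Security
  - employee 3 (Rosa): dept_id=1 -> matches Engineering
  - employee 4 (Quinn): dept_id=2 -> matches Sales
  - employee 5 (Olivia): dept_id=2 -> matches Sales
  - employee 6 (Grace): dept_id=3 -> matches Security
  - employee 7 (Dave): dept_id=2 -> matches Sales
  - employee 8 (Frank): dept_id=NULL, no match -> dropped
So 1 of 8 rows is dropped.

SQL:
SELECT a.name, b.name AS department
FROM employees a
INNER JOIN departments b ON a.dept_id = b.id

Result:
name   | department 
-------+------------
Alice  | Engineering
Sam    | Security   
Rosa   | Engineering
Quinn  | Sales      
Olivia | Sales      
Grace  | Security   
Dave   | Sales      
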